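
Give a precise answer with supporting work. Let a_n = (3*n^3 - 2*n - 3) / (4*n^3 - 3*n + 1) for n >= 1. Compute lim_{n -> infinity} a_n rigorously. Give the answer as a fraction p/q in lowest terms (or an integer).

Divide numerator and denominator by n^3, the highest power:
numerator / n^3 = 3 - 2/n^2 - 3/n^3
denominator / n^3 = 4 - 3/n^2 + n^(-3)
As n -> infinity, all terms of the form c/n^k (k >= 1) tend to 0.
So numerator / n^3 -> 3 and denominator / n^3 -> 4.
Therefore lim a_n = 3/4.

3/4


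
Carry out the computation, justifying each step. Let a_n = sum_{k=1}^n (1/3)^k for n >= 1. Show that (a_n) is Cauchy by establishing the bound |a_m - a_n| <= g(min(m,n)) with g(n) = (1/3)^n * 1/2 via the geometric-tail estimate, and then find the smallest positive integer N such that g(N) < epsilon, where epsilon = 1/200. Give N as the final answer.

For m > n >= 1: |a_m - a_n| = sum_{k=n+1}^m (1/3)^k < sum_{k=n+1}^infinity (1/3)^k = (1/3)^(n+1) / (1 - 1/3) = (1/3)^n * (1/3) * (3/2) = (1/3)^n * 1/2.
So g(n) = (1/3)^n / 2. Since g(n) -> 0, (a_n) is Cauchy.
Now solve g(N) < 1/200: (1/3)^N / 2 < 1/200 <=> 3^N > 1 / (2 * 1/200) = 100.
Check powers of 3: 3^4 = 81 <= 100, 3^5 = 243 > 100.
So the smallest such N is 5. Check: g(5) = 1/(2 * 243) = 1/486 < 1/200.

5


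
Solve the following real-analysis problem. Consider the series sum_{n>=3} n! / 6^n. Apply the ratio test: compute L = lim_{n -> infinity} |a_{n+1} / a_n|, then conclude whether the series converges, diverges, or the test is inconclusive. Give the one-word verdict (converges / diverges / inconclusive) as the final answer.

Let a_n denote the general term. Form the ratio a_{n+1}/a_n and simplify:
a_{n+1}/a_n = n/6 + 1/6
Take the limit as n -> infinity: L = infinity.
Since L = infinity > 1 (or L = infinity), the ratio test implies the series diverges.

diverges


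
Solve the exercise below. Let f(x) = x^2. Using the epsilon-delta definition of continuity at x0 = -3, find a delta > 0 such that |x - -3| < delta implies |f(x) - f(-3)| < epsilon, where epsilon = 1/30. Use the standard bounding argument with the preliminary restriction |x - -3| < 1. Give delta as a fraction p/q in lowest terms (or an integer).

Factor: |x^2 - (-3)^2| = |x - -3| * |x + -3|.
Impose |x - -3| < 1 first. Then |x + -3| = |(x - -3) + 2*(-3)| <= |x - -3| + 2*|-3| < 1 + 6 = 7.
So |x^2 - (-3)^2| < delta * 7.
We need delta * 7 <= 1/30, i.e. delta <= 1/30/7 = 1/210.
Since 1/210 < 1, this is tighter than 1; take delta = 1/210.
So delta = 1/210 works.

1/210


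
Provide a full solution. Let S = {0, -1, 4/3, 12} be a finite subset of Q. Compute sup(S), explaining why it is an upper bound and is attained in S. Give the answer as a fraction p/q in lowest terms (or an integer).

S is finite, so sup(S) = max(S).
Sorted decreasing:
12, 4/3, 0, -1
The extremum is 12.
For every x in S, x <= 12. And 12 is in S, so it is attained.
Therefore sup(S) = 12.

12


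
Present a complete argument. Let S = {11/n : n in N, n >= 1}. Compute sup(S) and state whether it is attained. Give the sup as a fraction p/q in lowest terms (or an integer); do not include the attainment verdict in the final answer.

Analysis:
- Values: 11, 11/2, 11/3, 11/4, ... strictly decreasing.
- The maximum is 11 (n=1); sup = 11 (attained).
- The set is bounded below by 0; 11/n -> 0 so 0 is the greatest lower bound.
- 0 is not in the set, so inf = 0 is not attained.
Conclusion: sup(S) = 11, attained in S.

11


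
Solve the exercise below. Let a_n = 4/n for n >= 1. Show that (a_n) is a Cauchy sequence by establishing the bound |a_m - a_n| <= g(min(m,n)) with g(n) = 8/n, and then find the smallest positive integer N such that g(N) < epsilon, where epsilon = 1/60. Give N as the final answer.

For any m, n >= 1, by the triangle inequality:
|a_m - a_n| = |4/m - 4/n| <= 4*1/m + 4*1/n <= 8/min(m,n).
So g(n) = 8/n bounds the Cauchy difference. Since g(n) -> 0, (a_n) is Cauchy.
Now solve g(N) < 1/60: 8/N < 1/60 <=> N > 8 / (1/60) = 480.
The smallest integer strictly greater than 480 is N = 481.
Check: g(481) = 8/481 = 8/481 < 1/60; g(480) = 1/60 >= 1/60. So N = 481.

481


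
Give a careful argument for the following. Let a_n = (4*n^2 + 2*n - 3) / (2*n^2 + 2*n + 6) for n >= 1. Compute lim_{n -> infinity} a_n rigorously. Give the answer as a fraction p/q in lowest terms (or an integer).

Divide numerator and denominator by n^2, the highest power:
numerator / n^2 = 4 + 2/n - 3/n^2
denominator / n^2 = 2 + 2/n + 6/n^2
As n -> infinity, all terms of the form c/n^k (k >= 1) tend to 0.
So numerator / n^2 -> 4 and denominator / n^2 -> 2.
Therefore lim a_n = 2.

2


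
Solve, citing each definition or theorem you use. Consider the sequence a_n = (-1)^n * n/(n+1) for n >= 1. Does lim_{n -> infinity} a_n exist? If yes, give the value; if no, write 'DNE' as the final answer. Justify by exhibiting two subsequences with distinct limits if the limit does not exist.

Examine the behaviour of a_n along subsequences.
a_{2k} = 2k/(2k+1) -> 1. a_{2k+1} = -(2k+1)/(2k+2) -> -1.
Since these two subsequential limits are 1 and -1, distinct, the full sequence cannot converge (a convergent sequence has all subsequences tending to the same limit). So lim a_n does not exist.

DNE


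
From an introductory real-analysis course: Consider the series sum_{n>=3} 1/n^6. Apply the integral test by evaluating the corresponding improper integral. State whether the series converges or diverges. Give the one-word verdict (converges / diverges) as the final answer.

Let f(x) = x^(-6). Then f is positive, continuous, and decreasing on [3, infinity), so the integral test applies.
Compute the improper integral int_{3}^infinity f(x) dx:
  antiderivative F(x) = -1/(5*x^5).
  As x -> infinity, F(x) -> 0 (since p = 6 > 1).
  So int = F(infinity) - F(3) = 0 - (-1/1215) = 1/1215.
  Finite, so by the integral test, the series converges.

converges


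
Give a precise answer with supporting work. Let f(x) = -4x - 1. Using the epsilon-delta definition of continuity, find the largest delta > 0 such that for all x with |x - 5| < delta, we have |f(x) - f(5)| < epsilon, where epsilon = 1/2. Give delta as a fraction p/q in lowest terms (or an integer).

We compute f(5) = -4*(5) - 1 = -21.
|f(x) - f(5)| = |-4x - 1 - (-21)| = |-4(x - 5)| = 4|x - 5|.
We need 4|x - 5| < 1/2, i.e. |x - 5| < 1/2 / 4 = 1/8.
So any delta <= 1/8 works. Conversely, if delta > 1/8, then x = 5 + 1/8 satisfies |x - 5| = 1/8 < delta but |f(x) - f(5)| = 4 * 1/8 = 1/2, which is not < 1/2; so no larger delta works.
Hence the largest such delta is 1/8.

1/8


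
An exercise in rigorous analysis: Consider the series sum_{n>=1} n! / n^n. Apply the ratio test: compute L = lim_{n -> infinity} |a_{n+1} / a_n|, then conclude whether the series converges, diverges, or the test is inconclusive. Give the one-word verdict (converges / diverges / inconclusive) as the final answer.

Let a_n denote the general term. Form the ratio a_{n+1}/a_n and simplify:
a_{n+1}/a_n = (n/(n + 1))^n
Take the limit as n -> infinity: L = exp(-1).
Since L = exp(-1) < 1, the ratio test implies the series converges.

converges


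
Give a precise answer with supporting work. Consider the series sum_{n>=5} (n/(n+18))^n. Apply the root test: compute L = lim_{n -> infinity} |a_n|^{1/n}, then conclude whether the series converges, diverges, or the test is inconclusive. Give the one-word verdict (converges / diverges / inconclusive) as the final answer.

Let a_n denote the general term. Form |a_n|^(1/n) and simplify:
|a_n|^(1/n) = n/(n + 18)
Take the limit as n -> infinity: L = 1.
Since L = 1, the root test is inconclusive. (In fact a_n = (n/(n+18))^n -> e^(-18) != 0, so the nth-term test shows divergence; but the root test itself gives no conclusion.)

inconclusive


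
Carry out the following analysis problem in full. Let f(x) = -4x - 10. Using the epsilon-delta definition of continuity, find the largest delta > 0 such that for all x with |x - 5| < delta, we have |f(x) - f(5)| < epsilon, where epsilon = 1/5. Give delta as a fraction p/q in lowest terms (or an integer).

We compute f(5) = -4*(5) - 10 = -30.
|f(x) - f(5)| = |-4x - 10 - (-30)| = |-4(x - 5)| = 4|x - 5|.
We need 4|x - 5| < 1/5, i.e. |x - 5| < 1/5 / 4 = 1/20.
So any delta <= 1/20 works. Conversely, if delta > 1/20, then x = 5 + 1/20 satisfies |x - 5| = 1/20 < delta but |f(x) - f(5)| = 4 * 1/20 = 1/5, which is not < 1/5; so no larger delta works.
Hence the largest such delta is 1/20.

1/20


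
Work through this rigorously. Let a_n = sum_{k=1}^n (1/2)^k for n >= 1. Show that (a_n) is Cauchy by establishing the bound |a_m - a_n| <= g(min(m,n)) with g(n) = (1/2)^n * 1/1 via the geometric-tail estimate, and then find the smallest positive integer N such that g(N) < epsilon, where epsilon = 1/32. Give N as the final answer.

For m > n >= 1: |a_m - a_n| = sum_{k=n+1}^m (1/2)^k < sum_{k=n+1}^infinity (1/2)^k = (1/2)^(n+1) / (1 - 1/2) = (1/2)^n * (1/2) * (2/1) = (1/2)^n * 1/1.
So g(n) = (1/2)^n / 1. Since g(n) -> 0, (a_n) is Cauchy.
Now solve g(N) < 1/32: (1/2)^N / 1 < 1/32 <=> 2^N > 1 / (1 * 1/32) = 32.
Check powers of 2: 2^5 = 32 <= 32, 2^6 = 64 > 32.
So the smallest such N is 6. Check: g(6) = 1/(1 * 64) = 1/64 < 1/32.

6


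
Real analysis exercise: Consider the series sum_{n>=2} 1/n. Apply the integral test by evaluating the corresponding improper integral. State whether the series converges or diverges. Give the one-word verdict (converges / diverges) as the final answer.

Let f(x) = 1/x. Then f is positive, continuous, and decreasing on [2, infinity), so the integral test applies.
Compute the improper integral int_{2}^infinity f(x) dx:
  antiderivative F(x) = log(x).
  As x -> infinity, log(x) -> infinity.
  So int = infinity - log(2) = infinity. By the integral test, the series diverges.

diverges


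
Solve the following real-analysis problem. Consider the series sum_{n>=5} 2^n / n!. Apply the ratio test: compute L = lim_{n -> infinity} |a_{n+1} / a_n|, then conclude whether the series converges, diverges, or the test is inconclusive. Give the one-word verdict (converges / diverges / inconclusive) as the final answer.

Let a_n denote the general term. Form the ratio a_{n+1}/a_n and simplify:
a_{n+1}/a_n = 2/(n + 1)
Take the limit as n -> infinity: L = 0.
Since L = 0 < 1, the ratio test implies the series converges.

converges


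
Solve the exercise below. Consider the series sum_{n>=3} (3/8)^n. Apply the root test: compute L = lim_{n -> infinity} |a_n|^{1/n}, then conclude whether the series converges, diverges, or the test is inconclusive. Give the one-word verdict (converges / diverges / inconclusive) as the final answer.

Let a_n denote the general term. Form |a_n|^(1/n) and simplify:
|a_n|^(1/n) = 3/8
Take the limit as n -> infinity: L = 3/8.
Since L = 3/8 < 1, the root test implies convergence.

converges


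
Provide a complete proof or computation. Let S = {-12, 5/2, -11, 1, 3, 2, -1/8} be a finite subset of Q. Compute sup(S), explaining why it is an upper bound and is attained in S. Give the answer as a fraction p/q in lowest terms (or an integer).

S is finite, so sup(S) = max(S).
Sorted decreasing:
3, 5/2, 2, 1, -1/8, -11, -12
The extremum is 3.
For every x in S, x <= 3. And 3 is in S, so it is attained.
Therefore sup(S) = 3.

3


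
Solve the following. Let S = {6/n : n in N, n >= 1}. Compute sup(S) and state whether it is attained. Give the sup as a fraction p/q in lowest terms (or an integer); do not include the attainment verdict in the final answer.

Analysis:
- Values: 6, 3, 2, 3/2, ... strictly decreasing.
- The maximum is 6 (n=1); sup = 6 (attained).
- The set is bounded below by 0; 6/n -> 0 so 0 is the greatest lower bound.
- 0 is not in the set, so inf = 0 is not attained.
Conclusion: sup(S) = 6, attained in S.

6


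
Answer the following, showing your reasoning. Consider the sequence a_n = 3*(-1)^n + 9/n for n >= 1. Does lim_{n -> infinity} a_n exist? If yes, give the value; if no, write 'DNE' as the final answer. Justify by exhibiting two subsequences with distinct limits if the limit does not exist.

Examine the behaviour of a_n along subsequences.
a_{2k} = 3 + 9/(2k) -> 3. a_{2k+1} = -3 + 9/(2k+1) -> -3.
Since these two subsequential limits are 3 and -3, distinct, the full sequence cannot converge (a convergent sequence has all subsequences tending to the same limit). So lim a_n does not exist.

DNE


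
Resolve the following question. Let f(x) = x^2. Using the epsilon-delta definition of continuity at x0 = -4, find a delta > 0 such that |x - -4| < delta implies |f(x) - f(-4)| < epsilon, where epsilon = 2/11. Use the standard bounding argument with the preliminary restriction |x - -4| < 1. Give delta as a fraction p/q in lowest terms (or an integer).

Factor: |x^2 - (-4)^2| = |x - -4| * |x + -4|.
Impose |x - -4| < 1 first. Then |x + -4| = |(x - -4) + 2*(-4)| <= |x - -4| + 2*|-4| < 1 + 8 = 9.
So |x^2 - (-4)^2| < delta * 9.
We need delta * 9 <= 2/11, i.e. delta <= 2/11/9 = 2/99.
Since 2/99 < 1, this is tighter than 1; take delta = 2/99.
So delta = 2/99 works.

2/99


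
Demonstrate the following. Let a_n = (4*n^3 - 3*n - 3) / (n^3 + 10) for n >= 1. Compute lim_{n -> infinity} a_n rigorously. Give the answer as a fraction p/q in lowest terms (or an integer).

Divide numerator and denominator by n^3, the highest power:
numerator / n^3 = 4 - 3/n^2 - 3/n^3
denominator / n^3 = 1 + 10/n^3
As n -> infinity, all terms of the form c/n^k (k >= 1) tend to 0.
So numerator / n^3 -> 4 and denominator / n^3 -> 1.
Therefore lim a_n = 4.

4


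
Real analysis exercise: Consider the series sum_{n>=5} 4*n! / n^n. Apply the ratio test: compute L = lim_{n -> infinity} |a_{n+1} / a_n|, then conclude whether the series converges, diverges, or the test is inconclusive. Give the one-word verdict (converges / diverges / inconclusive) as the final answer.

Let a_n denote the general term. Form the ratio a_{n+1}/a_n and simplify:
a_{n+1}/a_n = (n/(n + 1))^n
Take the limit as n -> infinity: L = exp(-1).
Since L = exp(-1) < 1, the ratio test implies the series converges.

converges


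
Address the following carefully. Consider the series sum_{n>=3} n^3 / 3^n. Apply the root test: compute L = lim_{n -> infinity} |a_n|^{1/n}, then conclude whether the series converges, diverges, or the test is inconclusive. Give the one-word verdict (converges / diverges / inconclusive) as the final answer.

Let a_n denote the general term. Form |a_n|^(1/n) and simplify:
|a_n|^(1/n) = n^(3/n)/3
Take the limit as n -> infinity: L = 1/3.
Since L = 1/3 < 1, the root test implies convergence.

converges


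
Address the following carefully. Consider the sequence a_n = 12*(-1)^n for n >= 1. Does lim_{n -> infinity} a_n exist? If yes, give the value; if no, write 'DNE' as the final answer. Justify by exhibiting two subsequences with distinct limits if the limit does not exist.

Examine the behaviour of a_n along subsequences.
Even-n subsequence a_{2k} = 12 -> 12. Odd-n subsequence a_{2k+1} = -12 -> -12.
Since these two subsequential limits are 12 and -12, distinct, the full sequence cannot converge (a convergent sequence has all subsequences tending to the same limit). So lim a_n does not exist.

DNE


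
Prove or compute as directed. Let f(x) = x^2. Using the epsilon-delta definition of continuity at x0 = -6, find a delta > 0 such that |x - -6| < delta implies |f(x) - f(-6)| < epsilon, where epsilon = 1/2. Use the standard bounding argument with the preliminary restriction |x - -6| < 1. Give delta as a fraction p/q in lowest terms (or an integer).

Factor: |x^2 - (-6)^2| = |x - -6| * |x + -6|.
Impose |x - -6| < 1 first. Then |x + -6| = |(x - -6) + 2*(-6)| <= |x - -6| + 2*|-6| < 1 + 12 = 13.
So |x^2 - (-6)^2| < delta * 13.
We need delta * 13 <= 1/2, i.e. delta <= 1/2/13 = 1/26.
Since 1/26 < 1, this is tighter than 1; take delta = 1/26.
So delta = 1/26 works.

1/26


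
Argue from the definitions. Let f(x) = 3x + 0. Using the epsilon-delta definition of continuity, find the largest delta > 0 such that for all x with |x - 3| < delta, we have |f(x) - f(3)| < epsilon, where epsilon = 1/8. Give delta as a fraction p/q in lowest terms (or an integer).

We compute f(3) = 3*(3) + 0 = 9.
|f(x) - f(3)| = |3x + 0 - (9)| = |3(x - 3)| = 3|x - 3|.
We need 3|x - 3| < 1/8, i.e. |x - 3| < 1/8 / 3 = 1/24.
So any delta <= 1/24 works. Conversely, if delta > 1/24, then x = 3 + 1/24 satisfies |x - 3| = 1/24 < delta but |f(x) - f(3)| = 3 * 1/24 = 1/8, which is not < 1/8; so no larger delta works.
Hence the largest such delta is 1/24.

1/24


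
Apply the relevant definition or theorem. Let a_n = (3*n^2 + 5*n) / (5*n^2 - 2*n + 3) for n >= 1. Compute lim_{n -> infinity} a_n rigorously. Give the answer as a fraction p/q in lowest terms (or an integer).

Divide numerator and denominator by n^2, the highest power:
numerator / n^2 = 3 + 5/n
denominator / n^2 = 5 - 2/n + 3/n^2
As n -> infinity, all terms of the form c/n^k (k >= 1) tend to 0.
So numerator / n^2 -> 3 and denominator / n^2 -> 5.
Therefore lim a_n = 3/5.

3/5


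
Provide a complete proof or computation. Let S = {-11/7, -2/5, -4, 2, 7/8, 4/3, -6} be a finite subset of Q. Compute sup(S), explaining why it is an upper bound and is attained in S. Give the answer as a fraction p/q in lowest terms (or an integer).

S is finite, so sup(S) = max(S).
Sorted decreasing:
2, 4/3, 7/8, -2/5, -11/7, -4, -6
The extremum is 2.
For every x in S, x <= 2. And 2 is in S, so it is attained.
Therefore sup(S) = 2.

2


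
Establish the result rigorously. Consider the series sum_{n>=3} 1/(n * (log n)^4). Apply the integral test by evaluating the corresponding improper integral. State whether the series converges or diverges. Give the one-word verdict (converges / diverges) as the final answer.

Let f(x) = 1/(x*log(x)^4). Then f is positive, continuous, and decreasing on [3, infinity), so the integral test applies.
Compute the improper integral int_{3}^infinity f(x) dx:
  antiderivative F(x) = -1/(3*log(x)^3).
  F(x) -> 0 as x -> infinity.  int = 0 - F(3) = 1/(3*log(3)^3) < infinity. By the integral test, the series converges.

converges


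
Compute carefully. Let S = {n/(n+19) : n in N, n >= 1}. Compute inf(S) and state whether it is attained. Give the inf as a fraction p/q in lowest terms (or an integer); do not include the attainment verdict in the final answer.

Analysis:
- Values: 1/20, 2/21, 3/22, 4/23, ... strictly increasing.
- Minimum is 1/20 (n=1); inf = 1/20 (attained).
- n/(n+19) = 1 - 19/(n+19) -> 1 from below as n -> infinity, and never equals 1.
- So sup = 1 (not attained).
Conclusion: inf(S) = 1/20, attained in S.

1/20


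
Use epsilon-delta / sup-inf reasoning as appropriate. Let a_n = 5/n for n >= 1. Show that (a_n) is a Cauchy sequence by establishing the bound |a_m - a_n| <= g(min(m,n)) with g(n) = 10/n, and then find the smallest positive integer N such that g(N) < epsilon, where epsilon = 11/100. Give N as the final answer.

For any m, n >= 1, by the triangle inequality:
|a_m - a_n| = |5/m - 5/n| <= 5*1/m + 5*1/n <= 10/min(m,n).
So g(n) = 10/n bounds the Cauchy difference. Since g(n) -> 0, (a_n) is Cauchy.
Now solve g(N) < 11/100: 10/N < 11/100 <=> N > 10 / (11/100) = 1000/11.
The smallest integer strictly greater than 1000/11 is N = 91.
Check: g(91) = 10/91 = 10/91 < 11/100; g(90) = 1/9 >= 11/100. So N = 91.

91


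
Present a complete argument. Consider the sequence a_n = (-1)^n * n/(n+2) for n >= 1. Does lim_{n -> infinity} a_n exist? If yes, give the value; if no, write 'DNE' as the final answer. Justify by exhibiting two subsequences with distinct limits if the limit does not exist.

Examine the behaviour of a_n along subsequences.
a_{2k} = 2k/(2k+2) -> 1. a_{2k+1} = -(2k+1)/(2k+3) -> -1.
Since these two subsequential limits are 1 and -1, distinct, the full sequence cannot converge (a convergent sequence has all subsequences tending to the same limit). So lim a_n does not exist.

DNE


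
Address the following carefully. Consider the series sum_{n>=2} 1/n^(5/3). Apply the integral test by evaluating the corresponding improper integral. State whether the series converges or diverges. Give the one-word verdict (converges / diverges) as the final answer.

Let f(x) = x^(-5/3). Then f is positive, continuous, and decreasing on [2, infinity), so the integral test applies.
Compute the improper integral int_{2}^infinity f(x) dx:
  antiderivative F(x) = -3/(2*x^(2/3)).
  As x -> infinity, F(x) -> 0 (since p = 5/3 > 1).
  So int = F(infinity) - F(2) = 0 - (-3*2^(1/3)/4) = 3*2^(1/3)/4.
  Finite, so by the integral test, the series converges.

converges


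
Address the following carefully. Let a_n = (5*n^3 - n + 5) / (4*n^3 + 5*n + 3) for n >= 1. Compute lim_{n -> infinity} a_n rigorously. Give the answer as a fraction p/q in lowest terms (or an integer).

Divide numerator and denominator by n^3, the highest power:
numerator / n^3 = 5 - 1/n^2 + 5/n^3
denominator / n^3 = 4 + 5/n^2 + 3/n^3
As n -> infinity, all terms of the form c/n^k (k >= 1) tend to 0.
So numerator / n^3 -> 5 and denominator / n^3 -> 4.
Therefore lim a_n = 5/4.

5/4


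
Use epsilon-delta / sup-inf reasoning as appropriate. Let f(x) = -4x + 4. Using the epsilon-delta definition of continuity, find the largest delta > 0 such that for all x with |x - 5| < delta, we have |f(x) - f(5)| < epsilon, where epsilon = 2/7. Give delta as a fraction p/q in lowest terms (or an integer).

We compute f(5) = -4*(5) + 4 = -16.
|f(x) - f(5)| = |-4x + 4 - (-16)| = |-4(x - 5)| = 4|x - 5|.
We need 4|x - 5| < 2/7, i.e. |x - 5| < 2/7 / 4 = 1/14.
So any delta <= 1/14 works. Conversely, if delta > 1/14, then x = 5 + 1/14 satisfies |x - 5| = 1/14 < delta but |f(x) - f(5)| = 4 * 1/14 = 2/7, which is not < 2/7; so no larger delta works.
Hence the largest such delta is 1/14.

1/14


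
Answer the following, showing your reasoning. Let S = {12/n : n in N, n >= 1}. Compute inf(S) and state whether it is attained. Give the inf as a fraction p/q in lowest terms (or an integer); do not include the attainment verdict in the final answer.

Analysis:
- Values: 12, 6, 4, 3, ... strictly decreasing.
- The maximum is 12 (n=1); sup = 12 (attained).
- The set is bounded below by 0; 12/n -> 0 so 0 is the greatest lower bound.
- 0 is not in the set, so inf = 0 is not attained.
Conclusion: inf(S) = 0, not attained in S.

0


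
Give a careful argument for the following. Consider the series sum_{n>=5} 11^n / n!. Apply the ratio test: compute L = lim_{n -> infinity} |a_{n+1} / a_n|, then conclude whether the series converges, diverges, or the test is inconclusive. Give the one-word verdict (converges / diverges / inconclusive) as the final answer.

Let a_n denote the general term. Form the ratio a_{n+1}/a_n and simplify:
a_{n+1}/a_n = 11/(n + 1)
Take the limit as n -> infinity: L = 0.
Since L = 0 < 1, the ratio test implies the series converges.

converges


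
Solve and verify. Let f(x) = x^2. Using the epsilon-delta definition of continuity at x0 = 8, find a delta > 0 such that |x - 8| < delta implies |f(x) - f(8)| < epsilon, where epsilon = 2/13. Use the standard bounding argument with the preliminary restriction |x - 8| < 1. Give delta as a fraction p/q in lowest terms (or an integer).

Factor: |x^2 - (8)^2| = |x - 8| * |x + 8|.
Impose |x - 8| < 1 first. Then |x + 8| = |(x - 8) + 2*(8)| <= |x - 8| + 2*|8| < 1 + 16 = 17.
So |x^2 - (8)^2| < delta * 17.
We need delta * 17 <= 2/13, i.e. delta <= 2/13/17 = 2/221.
Since 2/221 < 1, this is tighter than 1; take delta = 2/221.
So delta = 2/221 works.

2/221


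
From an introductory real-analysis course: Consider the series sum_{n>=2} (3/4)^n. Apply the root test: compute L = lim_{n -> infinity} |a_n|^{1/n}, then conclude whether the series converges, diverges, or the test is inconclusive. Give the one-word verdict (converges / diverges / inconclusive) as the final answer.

Let a_n denote the general term. Form |a_n|^(1/n) and simplify:
|a_n|^(1/n) = 3/4
Take the limit as n -> infinity: L = 3/4.
Since L = 3/4 < 1, the root test implies convergence.

converges


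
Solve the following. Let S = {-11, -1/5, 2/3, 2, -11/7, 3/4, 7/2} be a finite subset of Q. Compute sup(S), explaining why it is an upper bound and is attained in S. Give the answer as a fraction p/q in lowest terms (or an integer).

S is finite, so sup(S) = max(S).
Sorted decreasing:
7/2, 2, 3/4, 2/3, -1/5, -11/7, -11
The extremum is 7/2.
For every x in S, x <= 7/2. And 7/2 is in S, so it is attained.
Therefore sup(S) = 7/2.

7/2


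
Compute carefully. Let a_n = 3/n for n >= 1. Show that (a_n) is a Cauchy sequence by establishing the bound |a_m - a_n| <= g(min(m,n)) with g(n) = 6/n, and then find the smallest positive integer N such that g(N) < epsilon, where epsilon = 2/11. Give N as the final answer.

For any m, n >= 1, by the triangle inequality:
|a_m - a_n| = |3/m - 3/n| <= 3*1/m + 3*1/n <= 6/min(m,n).
So g(n) = 6/n bounds the Cauchy difference. Since g(n) -> 0, (a_n) is Cauchy.
Now solve g(N) < 2/11: 6/N < 2/11 <=> N > 6 / (2/11) = 33.
The smallest integer strictly greater than 33 is N = 34.
Check: g(34) = 6/34 = 3/17 < 2/11; g(33) = 2/11 >= 2/11. So N = 34.

34


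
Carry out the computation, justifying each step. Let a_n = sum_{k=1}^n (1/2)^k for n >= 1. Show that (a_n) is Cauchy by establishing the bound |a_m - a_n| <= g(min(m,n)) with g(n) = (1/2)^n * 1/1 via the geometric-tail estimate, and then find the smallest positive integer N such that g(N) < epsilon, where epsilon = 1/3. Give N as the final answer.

For m > n >= 1: |a_m - a_n| = sum_{k=n+1}^m (1/2)^k < sum_{k=n+1}^infinity (1/2)^k = (1/2)^(n+1) / (1 - 1/2) = (1/2)^n * (1/2) * (2/1) = (1/2)^n * 1/1.
So g(n) = (1/2)^n / 1. Since g(n) -> 0, (a_n) is Cauchy.
Now solve g(N) < 1/3: (1/2)^N / 1 < 1/3 <=> 2^N > 1 / (1 * 1/3) = 3.
Check powers of 2: 2^1 = 2 <= 3, 2^2 = 4 > 3.
So the smallest such N is 2. Check: g(2) = 1/(1 * 4) = 1/4 < 1/3.

2


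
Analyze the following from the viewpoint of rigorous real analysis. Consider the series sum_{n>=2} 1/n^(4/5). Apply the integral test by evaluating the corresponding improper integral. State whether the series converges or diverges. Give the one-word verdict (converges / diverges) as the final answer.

Let f(x) = x^(-4/5). Then f is positive, continuous, and decreasing on [2, infinity), so the integral test applies.
Compute the improper integral int_{2}^infinity f(x) dx:
  antiderivative F(x) = 5*x^(1/5).
  As x -> infinity, F(x) -> infinity (since p = 4/5 < 1).
  So the integral diverges. By the integral test, the series diverges.

diverges


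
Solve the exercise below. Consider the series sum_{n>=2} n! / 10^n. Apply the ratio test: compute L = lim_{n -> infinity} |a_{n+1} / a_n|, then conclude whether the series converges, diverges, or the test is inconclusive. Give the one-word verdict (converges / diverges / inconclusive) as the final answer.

Let a_n denote the general term. Form the ratio a_{n+1}/a_n and simplify:
a_{n+1}/a_n = n/10 + 1/10
Take the limit as n -> infinity: L = infinity.
Since L = infinity > 1 (or L = infinity), the ratio test implies the series diverges.

diverges


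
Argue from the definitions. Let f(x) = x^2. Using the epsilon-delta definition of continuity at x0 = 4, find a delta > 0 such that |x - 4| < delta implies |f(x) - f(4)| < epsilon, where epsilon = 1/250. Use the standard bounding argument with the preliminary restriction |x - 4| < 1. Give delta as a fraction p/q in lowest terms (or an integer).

Factor: |x^2 - (4)^2| = |x - 4| * |x + 4|.
Impose |x - 4| < 1 first. Then |x + 4| = |(x - 4) + 2*(4)| <= |x - 4| + 2*|4| < 1 + 8 = 9.
So |x^2 - (4)^2| < delta * 9.
We need delta * 9 <= 1/250, i.e. delta <= 1/250/9 = 1/2250.
Since 1/2250 < 1, this is tighter than 1; take delta = 1/2250.
So delta = 1/2250 works.

1/2250


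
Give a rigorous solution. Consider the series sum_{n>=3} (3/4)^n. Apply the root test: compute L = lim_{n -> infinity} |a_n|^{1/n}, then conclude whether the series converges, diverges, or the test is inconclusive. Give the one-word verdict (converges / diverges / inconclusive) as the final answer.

Let a_n denote the general term. Form |a_n|^(1/n) and simplify:
|a_n|^(1/n) = 3/4
Take the limit as n -> infinity: L = 3/4.
Since L = 3/4 < 1, the root test implies convergence.

converges


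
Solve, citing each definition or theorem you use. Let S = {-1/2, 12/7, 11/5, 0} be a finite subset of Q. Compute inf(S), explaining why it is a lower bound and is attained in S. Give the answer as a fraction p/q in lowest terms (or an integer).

S is finite, so inf(S) = min(S).
Sorted increasing:
-1/2, 0, 12/7, 11/5
The extremum is -1/2.
For every x in S, x >= -1/2. And -1/2 is in S, so it is attained.
Therefore inf(S) = -1/2.

-1/2


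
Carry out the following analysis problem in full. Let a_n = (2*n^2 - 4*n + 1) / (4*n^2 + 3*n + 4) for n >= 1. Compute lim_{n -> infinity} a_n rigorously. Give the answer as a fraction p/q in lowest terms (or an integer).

Divide numerator and denominator by n^2, the highest power:
numerator / n^2 = 2 - 4/n + n^(-2)
denominator / n^2 = 4 + 3/n + 4/n^2
As n -> infinity, all terms of the form c/n^k (k >= 1) tend to 0.
So numerator / n^2 -> 2 and denominator / n^2 -> 4.
Therefore lim a_n = 1/2.

1/2


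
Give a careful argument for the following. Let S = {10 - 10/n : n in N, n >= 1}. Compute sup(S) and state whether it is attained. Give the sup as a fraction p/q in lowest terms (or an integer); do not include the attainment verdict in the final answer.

Analysis:
- Values: 0, 5, 20/3, 15/2, ... strictly increasing.
- Minimum is 0 (n=1); inf = 0 (attained).
- 10 - 10/n -> 10 from below; sup = 10, not attained.
Conclusion: sup(S) = 10, not attained in S.

10


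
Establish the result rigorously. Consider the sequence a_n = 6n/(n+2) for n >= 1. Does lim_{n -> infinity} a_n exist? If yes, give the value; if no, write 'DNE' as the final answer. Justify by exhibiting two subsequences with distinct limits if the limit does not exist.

Examine the behaviour of a_n along subsequences.
Even-n subsequence a_{2k} = 6(2k)/(2k+2) -> 6. Odd-n subsequence a_{2k+1} = 6(2k+1)/(2k+3) -> 6. Both tend to 6, which suggests the limit is 6; verify directly.
|a_n - 6| = |6n - 6(n+2)| / (n+2) = 12/(n+2) < 12/n for every n >= 1.
Given epsilon > 0, choose a positive integer N > 12/epsilon. Then for all n >= N, |a_n - 6| < 12/n <= 12/N < epsilon.
So by the definition of the limit, lim a_n exists and equals 6.

6


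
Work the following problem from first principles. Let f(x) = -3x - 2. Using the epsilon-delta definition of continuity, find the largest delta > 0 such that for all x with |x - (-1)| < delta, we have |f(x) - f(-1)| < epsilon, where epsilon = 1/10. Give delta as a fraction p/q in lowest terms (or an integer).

We compute f(-1) = -3*(-1) - 2 = 1.
|f(x) - f(-1)| = |-3x - 2 - (1)| = |-3(x - (-1))| = 3|x - (-1)|.
We need 3|x - (-1)| < 1/10, i.e. |x - (-1)| < 1/10 / 3 = 1/30.
So any delta <= 1/30 works. Conversely, if delta > 1/30, then x = -1 + 1/30 satisfies |x - (-1)| = 1/30 < delta but |f(x) - f(-1)| = 3 * 1/30 = 1/10, which is not < 1/10; so no larger delta works.
Hence the largest such delta is 1/30.

1/30


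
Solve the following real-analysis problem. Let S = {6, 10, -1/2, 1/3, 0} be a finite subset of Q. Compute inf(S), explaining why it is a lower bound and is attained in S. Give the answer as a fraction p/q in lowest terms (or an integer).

S is finite, so inf(S) = min(S).
Sorted increasing:
-1/2, 0, 1/3, 6, 10
The extremum is -1/2.
For every x in S, x >= -1/2. And -1/2 is in S, so it is attained.
Therefore inf(S) = -1/2.

-1/2


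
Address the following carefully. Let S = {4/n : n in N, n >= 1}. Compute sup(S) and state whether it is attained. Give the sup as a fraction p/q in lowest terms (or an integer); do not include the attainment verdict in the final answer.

Analysis:
- Values: 4, 2, 4/3, 1, ... strictly decreasing.
- The maximum is 4 (n=1); sup = 4 (attained).
- The set is bounded below by 0; 4/n -> 0 so 0 is the greatest lower bound.
- 0 is not in the set, so inf = 0 is not attained.
Conclusion: sup(S) = 4, attained in S.

4


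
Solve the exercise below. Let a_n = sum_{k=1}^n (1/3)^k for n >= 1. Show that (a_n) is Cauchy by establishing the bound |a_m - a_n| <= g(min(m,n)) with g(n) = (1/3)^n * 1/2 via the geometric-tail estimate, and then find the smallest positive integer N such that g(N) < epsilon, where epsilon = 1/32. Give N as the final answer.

For m > n >= 1: |a_m - a_n| = sum_{k=n+1}^m (1/3)^k < sum_{k=n+1}^infinity (1/3)^k = (1/3)^(n+1) / (1 - 1/3) = (1/3)^n * (1/3) * (3/2) = (1/3)^n * 1/2.
So g(n) = (1/3)^n / 2. Since g(n) -> 0, (a_n) is Cauchy.
Now solve g(N) < 1/32: (1/3)^N / 2 < 1/32 <=> 3^N > 1 / (2 * 1/32) = 16.
Check powers of 3: 3^2 = 9 <= 16, 3^3 = 27 > 16.
So the smallest such N is 3. Check: g(3) = 1/(2 * 27) = 1/54 < 1/32.

3


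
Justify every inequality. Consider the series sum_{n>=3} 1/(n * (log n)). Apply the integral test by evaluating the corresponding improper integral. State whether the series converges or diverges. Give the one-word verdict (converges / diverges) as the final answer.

Let f(x) = 1/(x*log(x)). Then f is positive, continuous, and decreasing on [3, infinity), so the integral test applies.
Compute the improper integral int_{3}^infinity f(x) dx:
  antiderivative F(x) = log(log(x)).
  F(x) = log(log(x)) -> infinity as x -> infinity. The integral diverges, so by the integral test, the series diverges.

diverges


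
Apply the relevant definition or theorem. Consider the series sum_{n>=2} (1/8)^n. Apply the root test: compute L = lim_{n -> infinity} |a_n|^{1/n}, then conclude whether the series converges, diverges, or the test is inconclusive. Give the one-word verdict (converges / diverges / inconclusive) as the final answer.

Let a_n denote the general term. Form |a_n|^(1/n) and simplify:
|a_n|^(1/n) = 1/8
Take the limit as n -> infinity: L = 1/8.
Since L = 1/8 < 1, the root test implies convergence.

converges


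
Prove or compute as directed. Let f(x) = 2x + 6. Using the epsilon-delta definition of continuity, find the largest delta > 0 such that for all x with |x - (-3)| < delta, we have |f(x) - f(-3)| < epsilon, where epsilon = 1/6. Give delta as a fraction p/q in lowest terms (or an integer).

We compute f(-3) = 2*(-3) + 6 = 0.
|f(x) - f(-3)| = |2x + 6 - (0)| = |2(x - (-3))| = 2|x - (-3)|.
We need 2|x - (-3)| < 1/6, i.e. |x - (-3)| < 1/6 / 2 = 1/12.
So any delta <= 1/12 works. Conversely, if delta > 1/12, then x = -3 + 1/12 satisfies |x - (-3)| = 1/12 < delta but |f(x) - f(-3)| = 2 * 1/12 = 1/6, which is not < 1/6; so no larger delta works.
Hence the largest such delta is 1/12.

1/12


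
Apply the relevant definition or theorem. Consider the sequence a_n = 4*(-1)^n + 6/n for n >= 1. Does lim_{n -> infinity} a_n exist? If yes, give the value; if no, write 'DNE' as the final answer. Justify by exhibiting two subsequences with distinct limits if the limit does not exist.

Examine the behaviour of a_n along subsequences.
a_{2k} = 4 + 6/(2k) -> 4. a_{2k+1} = -4 + 6/(2k+1) -> -4.
Since these two subsequential limits are 4 and -4, distinct, the full sequence cannot converge (a convergent sequence has all subsequences tending to the same limit). So lim a_n does not exist.

DNE


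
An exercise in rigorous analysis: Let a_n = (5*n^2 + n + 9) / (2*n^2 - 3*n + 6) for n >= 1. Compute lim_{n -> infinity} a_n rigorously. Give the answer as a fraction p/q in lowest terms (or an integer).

Divide numerator and denominator by n^2, the highest power:
numerator / n^2 = 5 + 1/n + 9/n^2
denominator / n^2 = 2 - 3/n + 6/n^2
As n -> infinity, all terms of the form c/n^k (k >= 1) tend to 0.
So numerator / n^2 -> 5 and denominator / n^2 -> 2.
Therefore lim a_n = 5/2.

5/2


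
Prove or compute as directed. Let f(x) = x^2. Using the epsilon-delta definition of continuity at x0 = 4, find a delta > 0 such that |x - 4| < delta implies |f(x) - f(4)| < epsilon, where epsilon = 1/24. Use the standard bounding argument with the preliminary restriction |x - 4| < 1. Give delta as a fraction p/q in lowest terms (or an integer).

Factor: |x^2 - (4)^2| = |x - 4| * |x + 4|.
Impose |x - 4| < 1 first. Then |x + 4| = |(x - 4) + 2*(4)| <= |x - 4| + 2*|4| < 1 + 8 = 9.
So |x^2 - (4)^2| < delta * 9.
We need delta * 9 <= 1/24, i.e. delta <= 1/24/9 = 1/216.
Since 1/216 < 1, this is tighter than 1; take delta = 1/216.
So delta = 1/216 works.

1/216


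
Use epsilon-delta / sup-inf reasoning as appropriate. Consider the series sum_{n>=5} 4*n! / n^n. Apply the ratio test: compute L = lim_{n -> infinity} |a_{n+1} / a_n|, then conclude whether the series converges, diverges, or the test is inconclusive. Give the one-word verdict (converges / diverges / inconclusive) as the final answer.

Let a_n denote the general term. Form the ratio a_{n+1}/a_n and simplify:
a_{n+1}/a_n = (n/(n + 1))^n
Take the limit as n -> infinity: L = exp(-1).
Since L = exp(-1) < 1, the ratio test implies the series converges.

converges


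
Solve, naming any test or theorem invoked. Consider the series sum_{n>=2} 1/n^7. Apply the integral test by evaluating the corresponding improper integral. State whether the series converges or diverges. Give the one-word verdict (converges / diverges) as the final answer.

Let f(x) = x^(-7). Then f is positive, continuous, and decreasing on [2, infinity), so the integral test applies.
Compute the improper integral int_{2}^infinity f(x) dx:
  antiderivative F(x) = -1/(6*x^6).
  As x -> infinity, F(x) -> 0 (since p = 7 > 1).
  So int = F(infinity) - F(2) = 0 - (-1/384) = 1/384.
  Finite, so by the integral test, the series converges.

converges


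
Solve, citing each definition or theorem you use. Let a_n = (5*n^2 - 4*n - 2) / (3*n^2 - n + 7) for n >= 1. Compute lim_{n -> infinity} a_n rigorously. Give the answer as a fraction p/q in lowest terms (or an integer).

Divide numerator and denominator by n^2, the highest power:
numerator / n^2 = 5 - 4/n - 2/n^2
denominator / n^2 = 3 - 1/n + 7/n^2
As n -> infinity, all terms of the form c/n^k (k >= 1) tend to 0.
So numerator / n^2 -> 5 and denominator / n^2 -> 3.
Therefore lim a_n = 5/3.

5/3


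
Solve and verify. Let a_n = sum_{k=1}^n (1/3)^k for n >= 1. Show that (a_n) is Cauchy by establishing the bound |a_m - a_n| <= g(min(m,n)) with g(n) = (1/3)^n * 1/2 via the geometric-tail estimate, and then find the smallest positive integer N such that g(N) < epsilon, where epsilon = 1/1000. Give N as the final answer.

For m > n >= 1: |a_m - a_n| = sum_{k=n+1}^m (1/3)^k < sum_{k=n+1}^infinity (1/3)^k = (1/3)^(n+1) / (1 - 1/3) = (1/3)^n * (1/3) * (3/2) = (1/3)^n * 1/2.
So g(n) = (1/3)^n / 2. Since g(n) -> 0, (a_n) is Cauchy.
Now solve g(N) < 1/1000: (1/3)^N / 2 < 1/1000 <=> 3^N > 1 / (2 * 1/1000) = 500.
Check powers of 3: 3^5 = 243 <= 500, 3^6 = 729 > 500.
So the smallest such N is 6. Check: g(6) = 1/(2 * 729) = 1/1458 < 1/1000.

6


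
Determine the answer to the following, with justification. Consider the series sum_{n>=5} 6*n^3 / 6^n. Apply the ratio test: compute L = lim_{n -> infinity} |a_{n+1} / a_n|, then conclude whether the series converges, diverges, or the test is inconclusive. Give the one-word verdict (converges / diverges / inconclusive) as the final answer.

Let a_n denote the general term. Form the ratio a_{n+1}/a_n and simplify:
a_{n+1}/a_n = (n + 1)^3/(6*n^3)
Take the limit as n -> infinity: L = 1/6.
Since L = 1/6 < 1, the ratio test implies the series converges.

converges


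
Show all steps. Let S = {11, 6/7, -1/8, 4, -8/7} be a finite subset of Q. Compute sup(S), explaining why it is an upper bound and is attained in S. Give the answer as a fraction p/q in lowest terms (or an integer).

S is finite, so sup(S) = max(S).
Sorted decreasing:
11, 4, 6/7, -1/8, -8/7
The extremum is 11.
For every x in S, x <= 11. And 11 is in S, so it is attained.
Therefore sup(S) = 11.

11


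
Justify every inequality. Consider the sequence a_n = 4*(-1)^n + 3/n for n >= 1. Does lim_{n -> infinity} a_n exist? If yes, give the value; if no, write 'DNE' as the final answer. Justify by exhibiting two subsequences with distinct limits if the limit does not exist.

Examine the behaviour of a_n along subsequences.
a_{2k} = 4 + 3/(2k) -> 4. a_{2k+1} = -4 + 3/(2k+1) -> -4.
Since these two subsequential limits are 4 and -4, distinct, the full sequence cannot converge (a convergent sequence has all subsequences tending to the same limit). So lim a_n does not exist.

DNE
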